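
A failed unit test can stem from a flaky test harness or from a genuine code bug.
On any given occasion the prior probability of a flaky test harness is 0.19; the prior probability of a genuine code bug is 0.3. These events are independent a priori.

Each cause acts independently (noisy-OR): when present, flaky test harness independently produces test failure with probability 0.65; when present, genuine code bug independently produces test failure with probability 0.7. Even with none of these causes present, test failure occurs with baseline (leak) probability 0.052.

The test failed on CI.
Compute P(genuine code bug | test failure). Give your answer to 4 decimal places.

P(genuine code bug | test failure) ≈ 0.6555

Under noisy-OR, P(test failure | causes) = 1 − (1−0.052)·∏(1−qᵢ) over the active causes.
Weight on genuine code bug=true, given the evidence: 0.173891 + 0.051326 = 0.225217
The normalizing constant is 0.052·0.81·0.7 + 0.7156·0.81·0.3 + 0.6682·0.19·0.7 + 0.90046·0.19·0.3 = 0.343572
Posterior = 0.225217 / 0.343572 ≈ 0.6555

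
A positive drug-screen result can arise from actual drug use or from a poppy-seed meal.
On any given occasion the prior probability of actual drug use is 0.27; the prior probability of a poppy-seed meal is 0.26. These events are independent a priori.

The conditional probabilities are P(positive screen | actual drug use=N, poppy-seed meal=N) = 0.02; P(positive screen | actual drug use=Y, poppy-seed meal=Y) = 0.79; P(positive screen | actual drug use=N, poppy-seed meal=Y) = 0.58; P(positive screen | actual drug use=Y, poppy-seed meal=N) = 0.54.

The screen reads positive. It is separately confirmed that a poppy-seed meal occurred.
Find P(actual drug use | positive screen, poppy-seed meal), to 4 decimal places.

P(positive screen | poppy-seed meal) = 0.58*0.73 + 0.79*0.27 = 0.423400 + 0.213300 = 0.636700
The actual drug use-present share is 0.79*0.27 = 0.213300.
So P(actual drug use | positive screen, poppy-seed meal) = 0.213300/0.636700 ≈ 0.3350.

P(actual drug use | positive screen, poppy-seed meal) ≈ 0.3350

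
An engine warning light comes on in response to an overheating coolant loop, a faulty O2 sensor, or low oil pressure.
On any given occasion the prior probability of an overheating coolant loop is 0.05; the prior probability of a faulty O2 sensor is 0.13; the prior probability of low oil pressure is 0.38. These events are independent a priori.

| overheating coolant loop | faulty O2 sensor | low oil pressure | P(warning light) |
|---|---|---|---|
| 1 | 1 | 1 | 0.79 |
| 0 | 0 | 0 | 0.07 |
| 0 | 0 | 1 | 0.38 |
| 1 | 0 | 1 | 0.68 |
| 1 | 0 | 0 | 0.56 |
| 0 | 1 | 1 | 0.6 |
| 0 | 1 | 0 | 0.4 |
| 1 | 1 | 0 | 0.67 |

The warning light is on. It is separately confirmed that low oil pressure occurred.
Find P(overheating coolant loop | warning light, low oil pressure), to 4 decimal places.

P(warning light | low oil pressure) = 0.38*0.95*0.87 + 0.6*0.95*0.13 + 0.68*0.05*0.87 + 0.79*0.05*0.13 = 0.314070 + 0.074100 + 0.029580 + 0.005135 = 0.422885
Restricting to configurations with overheating coolant loop present: 0.029580 + 0.005135 = 0.034715.
So P(overheating coolant loop | warning light, low oil pressure) = 0.034715/0.422885 ≈ 0.0821.

P(overheating coolant loop | warning light, low oil pressure) ≈ 0.0821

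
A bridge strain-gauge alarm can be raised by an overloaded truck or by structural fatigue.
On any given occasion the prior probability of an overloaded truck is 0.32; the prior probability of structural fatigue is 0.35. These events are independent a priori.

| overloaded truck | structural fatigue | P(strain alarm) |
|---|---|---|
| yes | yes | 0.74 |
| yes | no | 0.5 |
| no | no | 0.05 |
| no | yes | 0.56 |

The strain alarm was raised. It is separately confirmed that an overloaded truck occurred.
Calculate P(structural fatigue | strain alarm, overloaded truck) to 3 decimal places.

P(structural fatigue | strain alarm, overloaded truck) ≈ 0.443

For the numerator, keep only structural fatigue=true terms: 0.74*0.35 = 0.259000
The normalizing constant is 0.5*0.65 + 0.74*0.35 = 0.584000
Posterior = 0.259000 / 0.584000 ≈ 0.443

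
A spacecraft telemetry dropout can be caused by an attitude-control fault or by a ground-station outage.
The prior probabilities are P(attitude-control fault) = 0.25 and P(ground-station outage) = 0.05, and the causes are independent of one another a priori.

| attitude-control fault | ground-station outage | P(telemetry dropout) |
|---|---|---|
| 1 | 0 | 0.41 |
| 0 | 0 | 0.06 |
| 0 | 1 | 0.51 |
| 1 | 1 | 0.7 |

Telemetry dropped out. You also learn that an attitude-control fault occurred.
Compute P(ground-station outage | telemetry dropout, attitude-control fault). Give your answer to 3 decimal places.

By total probability over both values of ground-station outage:
  P(telemetry dropout | attitude-control fault) = 0.41·0.95 + 0.7·0.05
        = 0.389500 + 0.035000 = 0.424500
Keeping only the ground-station outage-present terms gives 0.035000, so
  P(ground-station outage | telemetry dropout, attitude-control fault) = 0.035000 / 0.424500 ≈ 0.082

P(ground-station outage | telemetry dropout, attitude-control fault) ≈ 0.082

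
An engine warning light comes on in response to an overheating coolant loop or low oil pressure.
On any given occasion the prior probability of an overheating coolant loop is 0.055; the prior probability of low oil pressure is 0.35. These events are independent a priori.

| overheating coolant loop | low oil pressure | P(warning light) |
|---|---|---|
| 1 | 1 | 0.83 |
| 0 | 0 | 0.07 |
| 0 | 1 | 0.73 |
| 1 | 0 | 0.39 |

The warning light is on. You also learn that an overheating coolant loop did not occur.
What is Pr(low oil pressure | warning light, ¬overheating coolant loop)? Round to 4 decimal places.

Pr(low oil pressure | warning light, ¬overheating coolant loop) ≈ 0.8488

P(warning light | ¬overheating coolant loop) = 0.07·0.65 + 0.73·0.35 = 0.045500 + 0.255500 = 0.301000
Of this, 0.255500 comes from 0.73·0.35 (the low oil pressure=true cases).
So P(low oil pressure | warning light, ¬overheating coolant loop) = 0.255500/0.301000 ≈ 0.8488.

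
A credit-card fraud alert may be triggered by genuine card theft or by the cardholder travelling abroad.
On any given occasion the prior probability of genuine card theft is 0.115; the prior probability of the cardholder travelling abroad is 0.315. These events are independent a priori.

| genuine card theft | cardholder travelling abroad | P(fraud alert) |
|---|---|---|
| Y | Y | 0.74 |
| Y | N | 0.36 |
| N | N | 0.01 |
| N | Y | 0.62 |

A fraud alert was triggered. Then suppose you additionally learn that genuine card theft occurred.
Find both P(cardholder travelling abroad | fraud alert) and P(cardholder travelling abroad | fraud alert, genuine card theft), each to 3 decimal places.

P(cardholder travelling abroad | fraud alert) ≈ 0.853; P(cardholder travelling abroad | fraud alert, genuine card theft) ≈ 0.486

P(fraud alert) = 0.01·0.885·0.685 + 0.62·0.885·0.315 + 0.36·0.115·0.685 + 0.74·0.115·0.315 = 0.006062 + 0.172840 + 0.028359 + 0.026807 = 0.234068
Of this, 0.199647 comes from 0.172840 + 0.026807 (the cardholder travelling abroad=true cases).
Hence the posterior is 0.199647/0.234068 ≈ 0.853.

Now also conditioning on genuine card theft=true:
Sum P(fraud alert|·) weighted by the priors over both values of cardholder travelling abroad:
  P(fraud alert | genuine card theft) = 0.36·0.685 + 0.74·0.315
        = 0.246600 + 0.233100 = 0.479700
Keeping only the cardholder travelling abroad-present terms gives 0.233100, so
  P(cardholder travelling abroad | fraud alert, genuine card theft) = 0.233100 / 0.479700 ≈ 0.486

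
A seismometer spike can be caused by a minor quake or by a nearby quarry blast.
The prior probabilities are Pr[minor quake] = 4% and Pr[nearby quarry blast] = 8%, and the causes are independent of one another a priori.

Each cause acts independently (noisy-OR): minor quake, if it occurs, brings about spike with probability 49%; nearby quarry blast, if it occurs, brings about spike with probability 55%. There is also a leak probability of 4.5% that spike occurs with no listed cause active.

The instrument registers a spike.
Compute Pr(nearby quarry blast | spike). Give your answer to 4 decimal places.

Pr(nearby quarry blast | spike) ≈ 0.4413

Under noisy-OR, P(spike | causes) = 1 − (1−0.045)·∏(1−qᵢ) over the active causes.
P(spike) = 0.045*0.96*0.92 + 0.57025*0.96*0.08 + 0.51295*0.04*0.92 + 0.780828*0.04*0.08 = 0.039744 + 0.043795 + 0.018877 + 0.002499 = 0.104915
Restricting to configurations with nearby quarry blast present: 0.043795 + 0.002499 = 0.046294.
So P(nearby quarry blast | spike) = 0.046294/0.104915 ≈ 0.4413.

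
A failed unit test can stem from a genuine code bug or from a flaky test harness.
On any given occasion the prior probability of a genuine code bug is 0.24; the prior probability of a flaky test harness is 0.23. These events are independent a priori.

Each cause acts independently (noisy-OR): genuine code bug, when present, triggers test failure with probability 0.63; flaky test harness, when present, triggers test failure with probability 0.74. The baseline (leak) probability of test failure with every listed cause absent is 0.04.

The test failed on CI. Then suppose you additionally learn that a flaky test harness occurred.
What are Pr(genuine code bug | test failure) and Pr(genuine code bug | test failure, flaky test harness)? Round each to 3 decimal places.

Pr(genuine code bug | test failure) ≈ 0.523; Pr(genuine code bug | test failure, flaky test harness) ≈ 0.276

Under noisy-OR, P(test failure | causes) = 1 − (1−0.04)·∏(1−qᵢ) over the active causes.
P(test failure) = 0.04×0.76×0.77 + 0.7504×0.76×0.23 + 0.6448×0.24×0.77 + 0.907648×0.24×0.23 = 0.023408 + 0.131170 + 0.119159 + 0.050102 = 0.323839
The genuine code bug-present share is 0.119159 + 0.050102 = 0.169261.
P(genuine code bug | test failure) = 0.169261 / 0.323839 ≈ 0.523

Now also conditioning on flaky test harness=true:
P(test failure | flaky test harness) = 0.7504×0.76 + 0.907648×0.24 = 0.570304 + 0.217836 = 0.788140
Restricting to configurations with genuine code bug present: 0.907648×0.24 = 0.217836.
P(genuine code bug | test failure, flaky test harness) = 0.217836 / 0.788140 ≈ 0.276
— flaky test harness explains away the evidence for genuine code bug.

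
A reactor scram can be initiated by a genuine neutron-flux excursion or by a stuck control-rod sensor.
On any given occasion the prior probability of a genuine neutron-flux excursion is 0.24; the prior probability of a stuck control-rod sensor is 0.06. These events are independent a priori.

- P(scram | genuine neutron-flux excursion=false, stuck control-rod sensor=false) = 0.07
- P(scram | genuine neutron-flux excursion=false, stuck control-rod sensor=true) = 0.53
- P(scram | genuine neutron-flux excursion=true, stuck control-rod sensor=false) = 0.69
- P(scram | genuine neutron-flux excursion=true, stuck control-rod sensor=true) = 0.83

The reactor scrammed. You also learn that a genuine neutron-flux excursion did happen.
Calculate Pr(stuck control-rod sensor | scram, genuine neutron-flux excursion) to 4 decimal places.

Pr(stuck control-rod sensor | scram, genuine neutron-flux excursion) ≈ 0.0713

Numerator (weight on configurations with stuck control-rod sensor): 0.83×0.06 = 0.049800
The normalizing constant is 0.69×0.94 + 0.83×0.06 = 0.698400
Posterior = 0.049800 / 0.698400 ≈ 0.0713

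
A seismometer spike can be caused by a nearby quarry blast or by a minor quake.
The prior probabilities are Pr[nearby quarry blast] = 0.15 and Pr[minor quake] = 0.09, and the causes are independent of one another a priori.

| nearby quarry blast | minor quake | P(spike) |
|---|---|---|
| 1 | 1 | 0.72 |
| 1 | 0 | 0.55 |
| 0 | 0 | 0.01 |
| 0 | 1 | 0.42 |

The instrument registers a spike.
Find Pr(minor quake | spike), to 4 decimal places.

Pr(minor quake | spike) ≈ 0.3357

Sum P(spike|·) weighted by the priors over the 4 (nearby quarry blast, minor quake) configurations:
  P(spike) = 0.01·0.85·0.91 + 0.42·0.85·0.09 + 0.55·0.15·0.91 + 0.72·0.15·0.09
        = 0.007735 + 0.032130 + 0.075075 + 0.009720 = 0.124660
Keeping only the minor quake-present terms gives 0.041850, so
  P(minor quake | spike) = 0.041850 / 0.124660 ≈ 0.3357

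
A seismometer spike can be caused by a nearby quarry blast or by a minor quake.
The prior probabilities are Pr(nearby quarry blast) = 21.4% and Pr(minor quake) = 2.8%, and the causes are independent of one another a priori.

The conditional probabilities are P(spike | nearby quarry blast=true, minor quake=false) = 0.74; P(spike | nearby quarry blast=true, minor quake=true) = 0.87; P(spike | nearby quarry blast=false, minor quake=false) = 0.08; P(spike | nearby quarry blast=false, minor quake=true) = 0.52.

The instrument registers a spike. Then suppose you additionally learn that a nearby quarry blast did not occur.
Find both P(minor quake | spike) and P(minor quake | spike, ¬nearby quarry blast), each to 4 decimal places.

P(minor quake | spike) ≈ 0.0719; P(minor quake | spike, ¬nearby quarry blast) ≈ 0.1577

Numerator (weight on configurations with minor quake): 0.011444 + 0.005213 = 0.016657
Denominator P(spike): 0.08*0.786*0.972 + 0.52*0.786*0.028 + 0.74*0.214*0.972 + 0.87*0.214*0.028 = 0.231702
P(minor quake | spike) = 0.016657/0.231702 ≈ 0.0719

Now condition on the additional information:
Sum P(spike|·) weighted by the priors over both values of minor quake:
  P(spike | ¬nearby quarry blast) = 0.08×0.972 + 0.52×0.028
        = 0.077760 + 0.014560 = 0.092320
The terms with minor quake present sum to 0.014560, so
  P(minor quake | spike, ¬nearby quarry blast) = 0.014560 / 0.092320 ≈ 0.1577
Ruling out nearby quarry blast raises the posterior on minor quake — the flip side of explaining away.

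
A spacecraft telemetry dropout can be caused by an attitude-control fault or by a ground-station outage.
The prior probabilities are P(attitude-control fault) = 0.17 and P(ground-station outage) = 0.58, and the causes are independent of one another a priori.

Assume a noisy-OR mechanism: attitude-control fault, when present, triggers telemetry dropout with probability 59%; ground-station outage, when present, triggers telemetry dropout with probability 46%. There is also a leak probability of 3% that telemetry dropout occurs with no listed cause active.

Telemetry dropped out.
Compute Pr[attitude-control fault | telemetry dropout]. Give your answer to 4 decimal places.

Pr[attitude-control fault | telemetry dropout] ≈ 0.3344

Under noisy-OR, P(telemetry dropout | causes) = 1 − (1−0.03)·∏(1−qᵢ) over the active causes.
Sum P(telemetry dropout|·) weighted by the priors over the 4 (attitude-control fault, ground-station outage) configurations:
  P(telemetry dropout) = 0.03*0.83*0.42 + 0.4762*0.83*0.58 + 0.6023*0.17*0.42 + 0.785242*0.17*0.58
        = 0.010458 + 0.229243 + 0.043004 + 0.077425 = 0.360130
Configurations with attitude-control fault contribute 0.120429, so
  P(attitude-control fault | telemetry dropout) = 0.120429 / 0.360130 ≈ 0.3344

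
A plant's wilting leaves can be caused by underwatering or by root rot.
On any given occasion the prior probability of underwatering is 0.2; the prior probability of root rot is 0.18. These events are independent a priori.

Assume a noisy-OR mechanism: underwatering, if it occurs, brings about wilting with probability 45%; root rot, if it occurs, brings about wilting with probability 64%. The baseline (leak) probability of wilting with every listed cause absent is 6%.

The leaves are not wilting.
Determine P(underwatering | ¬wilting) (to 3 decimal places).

Under noisy-OR, P(wilting | causes) = 1 − (1−0.06)·∏(1−qᵢ) over the active causes.
Weight on underwatering=true, given the evidence: 0.084788 + 0.006700 = 0.091488
Normalizer over all consistent configurations: 0.94·0.8·0.82 + 0.3384·0.8·0.18 + 0.517·0.2·0.82 + 0.18612·0.2·0.18 = 0.756858
P(underwatering | ¬wilting) = 0.091488/0.756858 ≈ 0.121

P(underwatering | ¬wilting) ≈ 0.121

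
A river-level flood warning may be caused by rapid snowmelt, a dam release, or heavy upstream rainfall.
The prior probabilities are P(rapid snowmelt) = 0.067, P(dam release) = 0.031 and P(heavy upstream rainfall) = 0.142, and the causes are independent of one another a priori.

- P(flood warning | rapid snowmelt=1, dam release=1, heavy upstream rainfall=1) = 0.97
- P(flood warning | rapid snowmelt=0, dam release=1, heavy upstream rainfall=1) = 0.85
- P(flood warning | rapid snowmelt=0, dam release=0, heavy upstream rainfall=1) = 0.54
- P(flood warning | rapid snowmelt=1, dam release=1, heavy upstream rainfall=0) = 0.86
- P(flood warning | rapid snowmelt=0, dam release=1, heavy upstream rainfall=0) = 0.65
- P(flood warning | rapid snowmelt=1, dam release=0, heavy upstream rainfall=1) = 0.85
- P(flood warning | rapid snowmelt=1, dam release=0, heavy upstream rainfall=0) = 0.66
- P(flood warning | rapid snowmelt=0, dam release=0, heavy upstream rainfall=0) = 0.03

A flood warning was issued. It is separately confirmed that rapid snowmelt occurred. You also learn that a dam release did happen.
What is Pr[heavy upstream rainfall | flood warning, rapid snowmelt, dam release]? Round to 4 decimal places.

Pr[heavy upstream rainfall | flood warning, rapid snowmelt, dam release] ≈ 0.1573

P(flood warning | rapid snowmelt, dam release) = 0.86*0.858 + 0.97*0.142 = 0.737880 + 0.137740 = 0.875620
The heavy upstream rainfall-present share is 0.97*0.142 = 0.137740.
Hence the posterior is 0.137740/0.875620 ≈ 0.1573.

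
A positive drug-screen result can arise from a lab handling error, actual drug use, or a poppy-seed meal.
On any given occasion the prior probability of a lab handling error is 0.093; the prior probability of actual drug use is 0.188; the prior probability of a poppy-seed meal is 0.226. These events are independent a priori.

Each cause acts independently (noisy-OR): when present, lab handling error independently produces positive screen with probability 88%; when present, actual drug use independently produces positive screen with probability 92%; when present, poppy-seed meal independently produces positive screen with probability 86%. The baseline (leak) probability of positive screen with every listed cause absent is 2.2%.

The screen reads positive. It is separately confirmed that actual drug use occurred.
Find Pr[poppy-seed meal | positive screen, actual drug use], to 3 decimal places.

Under noisy-OR, P(positive screen | causes) = 1 − (1−0.022)·∏(1−qᵢ) over the active causes.
Sum P(positive screen|·) weighted by the priors over the 4 (lab handling error, poppy-seed meal) configurations:
  P(positive screen | actual drug use) = 0.92176*0.907*0.774 + 0.989046*0.907*0.226 + 0.990611*0.093*0.774 + 0.998686*0.093*0.226
        = 0.647092 + 0.202737 + 0.071306 + 0.020990 = 0.942125
The terms with poppy-seed meal present sum to 0.223727, so
  P(poppy-seed meal | positive screen, actual drug use) = 0.223727 / 0.942125 ≈ 0.237

Pr[poppy-seed meal | positive screen, actual drug use] ≈ 0.237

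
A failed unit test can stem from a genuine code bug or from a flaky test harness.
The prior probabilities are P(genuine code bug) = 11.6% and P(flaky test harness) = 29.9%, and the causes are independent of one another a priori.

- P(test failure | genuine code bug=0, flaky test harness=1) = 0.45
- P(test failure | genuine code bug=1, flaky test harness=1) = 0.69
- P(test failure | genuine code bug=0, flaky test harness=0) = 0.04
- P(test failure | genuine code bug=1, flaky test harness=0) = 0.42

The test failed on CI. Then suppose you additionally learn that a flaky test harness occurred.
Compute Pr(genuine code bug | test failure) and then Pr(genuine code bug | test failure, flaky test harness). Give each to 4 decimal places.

Pr(genuine code bug | test failure) ≈ 0.2878; Pr(genuine code bug | test failure, flaky test harness) ≈ 0.1675

Sum P(test failure|·) weighted by the priors over the 4 (genuine code bug, flaky test harness) configurations:
  P(test failure) = 0.04·0.884·0.701 + 0.45·0.884·0.299 + 0.42·0.116·0.701 + 0.69·0.116·0.299
        = 0.024787 + 0.118942 + 0.034153 + 0.023932 = 0.201814
Keeping only the genuine code bug-present terms gives 0.058085, so
  P(genuine code bug | test failure) = 0.058085 / 0.201814 ≈ 0.2878

Now also conditioning on flaky test harness=true:
P(test failure | flaky test harness) = 0.45×0.884 + 0.69×0.116 = 0.397800 + 0.080040 = 0.477840
Restricting to configurations with genuine code bug present: 0.69×0.116 = 0.080040.
Hence the posterior is 0.080040/0.477840 ≈ 0.1675.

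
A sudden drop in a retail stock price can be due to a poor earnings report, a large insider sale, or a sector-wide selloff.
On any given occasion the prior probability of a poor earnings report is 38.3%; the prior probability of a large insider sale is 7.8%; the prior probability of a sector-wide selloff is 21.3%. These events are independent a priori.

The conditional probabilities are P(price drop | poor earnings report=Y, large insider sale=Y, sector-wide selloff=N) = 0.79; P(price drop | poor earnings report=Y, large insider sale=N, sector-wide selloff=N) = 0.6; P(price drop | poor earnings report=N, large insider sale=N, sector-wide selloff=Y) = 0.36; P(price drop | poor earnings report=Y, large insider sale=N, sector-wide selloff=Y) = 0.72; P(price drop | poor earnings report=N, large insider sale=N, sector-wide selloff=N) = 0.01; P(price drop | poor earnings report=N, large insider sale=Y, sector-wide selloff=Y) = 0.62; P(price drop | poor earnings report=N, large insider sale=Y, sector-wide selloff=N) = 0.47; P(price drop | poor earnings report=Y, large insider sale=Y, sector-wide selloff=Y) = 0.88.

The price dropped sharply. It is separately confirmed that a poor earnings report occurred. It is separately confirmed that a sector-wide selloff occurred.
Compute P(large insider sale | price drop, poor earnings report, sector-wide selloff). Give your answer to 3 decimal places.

P(large insider sale | price drop, poor earnings report, sector-wide selloff) ≈ 0.094

P(price drop | poor earnings report, sector-wide selloff) = 0.72×0.922 + 0.88×0.078 = 0.663840 + 0.068640 = 0.732480
Restricting to configurations with large insider sale present: 0.88×0.078 = 0.068640.
Hence the posterior is 0.068640/0.732480 ≈ 0.094.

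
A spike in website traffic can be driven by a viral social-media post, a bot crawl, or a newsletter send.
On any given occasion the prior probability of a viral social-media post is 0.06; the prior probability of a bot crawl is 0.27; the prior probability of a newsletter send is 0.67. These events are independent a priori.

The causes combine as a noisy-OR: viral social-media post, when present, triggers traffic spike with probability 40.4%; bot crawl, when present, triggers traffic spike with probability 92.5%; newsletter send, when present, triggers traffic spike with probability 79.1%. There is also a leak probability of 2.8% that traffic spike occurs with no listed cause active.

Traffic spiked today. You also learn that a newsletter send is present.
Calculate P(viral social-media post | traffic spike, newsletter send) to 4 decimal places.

Under noisy-OR, P(traffic spike | causes) = 1 − (1−0.028)·∏(1−qᵢ) over the active causes.
P(traffic spike | newsletter send) = 0.796852×0.94×0.73 + 0.984764×0.94×0.27 + 0.878924×0.06×0.73 + 0.990919×0.06×0.27 = 0.546800 + 0.249933 + 0.038497 + 0.016053 = 0.851283
Restricting to configurations with viral social-media post present: 0.038497 + 0.016053 = 0.054550.
So P(viral social-media post | traffic spike, newsletter send) = 0.054550/0.851283 ≈ 0.0641.

P(viral social-media post | traffic spike, newsletter send) ≈ 0.0641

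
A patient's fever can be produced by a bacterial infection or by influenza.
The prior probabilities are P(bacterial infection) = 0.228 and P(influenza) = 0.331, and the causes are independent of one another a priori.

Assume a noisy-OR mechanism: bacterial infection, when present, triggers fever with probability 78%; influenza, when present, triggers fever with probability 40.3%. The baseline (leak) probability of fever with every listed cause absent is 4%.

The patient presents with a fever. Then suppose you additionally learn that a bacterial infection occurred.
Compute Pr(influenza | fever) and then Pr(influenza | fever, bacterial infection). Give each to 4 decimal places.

Under noisy-OR, P(fever | causes) = 1 − (1−0.04)·∏(1−qᵢ) over the active causes.
For the numerator, keep only influenza=true terms: 0.109082 + 0.065953 = 0.175035
Denominator P(fever): 0.04*0.772*0.669 + 0.42688*0.772*0.331 + 0.7888*0.228*0.669 + 0.873914*0.228*0.331 = 0.316011
Posterior = 0.175035 / 0.316011 ≈ 0.5539

Now also conditioning on bacterial infection=true:
Enumerate both values of influenza and weight by the priors:
  P(fever | bacterial infection) = 0.7888*0.669 + 0.873914*0.331
        = 0.527707 + 0.289266 = 0.816973
Configurations with influenza contribute 0.289266, so
  P(influenza | fever, bacterial infection) = 0.289266 / 0.816973 ≈ 0.3541
— bacterial infection explains away the evidence for influenza.

Pr(influenza | fever) ≈ 0.5539; Pr(influenza | fever, bacterial infection) ≈ 0.3541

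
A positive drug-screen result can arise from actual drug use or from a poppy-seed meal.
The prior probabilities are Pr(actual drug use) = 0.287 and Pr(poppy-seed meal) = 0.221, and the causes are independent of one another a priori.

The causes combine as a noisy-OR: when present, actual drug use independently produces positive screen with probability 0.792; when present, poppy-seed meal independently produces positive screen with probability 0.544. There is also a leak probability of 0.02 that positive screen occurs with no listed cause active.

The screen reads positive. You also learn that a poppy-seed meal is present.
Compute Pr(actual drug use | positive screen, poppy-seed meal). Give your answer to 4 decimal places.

Pr(actual drug use | positive screen, poppy-seed meal) ≈ 0.3976

Under noisy-OR, P(positive screen | causes) = 1 − (1−0.02)·∏(1−qᵢ) over the active causes.
P(positive screen | poppy-seed meal) = 0.55312·0.713 + 0.907049·0.287 = 0.394375 + 0.260323 = 0.654698
Of this, 0.260323 comes from 0.907049·0.287 (the actual drug use=true cases).
Hence the posterior is 0.260323/0.654698 ≈ 0.3976.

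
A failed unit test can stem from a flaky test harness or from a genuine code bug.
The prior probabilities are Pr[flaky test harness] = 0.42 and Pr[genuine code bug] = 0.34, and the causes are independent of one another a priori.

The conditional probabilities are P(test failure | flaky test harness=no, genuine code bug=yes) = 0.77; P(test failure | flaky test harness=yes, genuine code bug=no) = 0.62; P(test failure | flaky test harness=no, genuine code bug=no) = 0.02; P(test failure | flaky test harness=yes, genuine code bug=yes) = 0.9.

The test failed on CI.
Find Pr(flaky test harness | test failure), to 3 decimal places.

Pr(flaky test harness | test failure) ≈ 0.653

By total probability over the 4 (flaky test harness, genuine code bug) configurations:
  P(test failure) = 0.02×0.58×0.66 + 0.77×0.58×0.34 + 0.62×0.42×0.66 + 0.9×0.42×0.34
        = 0.007656 + 0.151844 + 0.171864 + 0.128520 = 0.459884
Keeping only the flaky test harness-present terms gives 0.300384, so
  P(flaky test harness | test failure) = 0.300384 / 0.459884 ≈ 0.653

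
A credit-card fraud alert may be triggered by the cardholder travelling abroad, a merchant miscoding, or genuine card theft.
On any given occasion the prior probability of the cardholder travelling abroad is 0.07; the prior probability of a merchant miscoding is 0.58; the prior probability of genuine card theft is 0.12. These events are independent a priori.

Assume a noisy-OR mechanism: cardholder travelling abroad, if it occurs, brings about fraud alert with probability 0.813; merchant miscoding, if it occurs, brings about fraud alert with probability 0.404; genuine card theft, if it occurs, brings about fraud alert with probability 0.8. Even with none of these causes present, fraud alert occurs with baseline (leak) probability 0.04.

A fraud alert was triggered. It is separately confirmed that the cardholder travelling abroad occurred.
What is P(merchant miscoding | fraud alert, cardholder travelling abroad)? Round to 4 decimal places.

Under noisy-OR, P(fraud alert | causes) = 1 − (1−0.04)·∏(1−qᵢ) over the active causes.
For the numerator, keep only merchant miscoding=true terms: 0.455790 + 0.068111 = 0.523901
Denominator P(fraud alert | cardholder travelling abroad): 0.82048×0.42×0.88 + 0.964096×0.42×0.12 + 0.893006×0.58×0.88 + 0.978601×0.58×0.12 = 0.875740
Posterior = 0.523901 / 0.875740 ≈ 0.5982

P(merchant miscoding | fraud alert, cardholder travelling abroad) ≈ 0.5982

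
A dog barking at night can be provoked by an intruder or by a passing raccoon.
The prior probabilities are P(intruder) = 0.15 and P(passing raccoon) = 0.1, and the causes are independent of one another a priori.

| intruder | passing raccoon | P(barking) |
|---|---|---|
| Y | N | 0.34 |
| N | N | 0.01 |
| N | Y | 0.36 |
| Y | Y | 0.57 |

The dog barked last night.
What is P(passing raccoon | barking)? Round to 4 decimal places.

P(barking) = 0.01×0.85×0.9 + 0.36×0.85×0.1 + 0.34×0.15×0.9 + 0.57×0.15×0.1 = 0.007650 + 0.030600 + 0.045900 + 0.008550 = 0.092700
Of this, 0.039150 comes from 0.030600 + 0.008550 (the passing raccoon=true cases).
Hence the posterior is 0.039150/0.092700 ≈ 0.4223.

P(passing raccoon | barking) ≈ 0.4223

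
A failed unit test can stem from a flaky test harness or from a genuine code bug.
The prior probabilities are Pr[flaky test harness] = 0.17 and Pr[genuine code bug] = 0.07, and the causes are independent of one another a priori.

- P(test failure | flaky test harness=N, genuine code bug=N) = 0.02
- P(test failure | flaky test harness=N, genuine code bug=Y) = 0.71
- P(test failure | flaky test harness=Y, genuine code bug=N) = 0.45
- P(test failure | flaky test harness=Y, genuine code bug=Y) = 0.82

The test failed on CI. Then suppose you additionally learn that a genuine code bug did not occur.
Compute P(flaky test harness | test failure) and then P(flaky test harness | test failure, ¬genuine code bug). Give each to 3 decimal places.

P(flaky test harness | test failure) ≈ 0.588; P(flaky test harness | test failure, ¬genuine code bug) ≈ 0.822

Enumerate the 4 (flaky test harness, genuine code bug) configurations and weight by the priors:
  P(test failure) = 0.02*0.83*0.93 + 0.71*0.83*0.07 + 0.45*0.17*0.93 + 0.82*0.17*0.07
        = 0.015438 + 0.041251 + 0.071145 + 0.009758 = 0.137592
Configurations with flaky test harness contribute 0.080903, so
  P(flaky test harness | test failure) = 0.080903 / 0.137592 ≈ 0.588

Now condition on the additional information:
Sum P(test failure|·) weighted by the priors over both values of flaky test harness:
  P(test failure | ¬genuine code bug) = 0.02·0.83 + 0.45·0.17
        = 0.016600 + 0.076500 = 0.093100
Configurations with flaky test harness contribute 0.076500, so
  P(flaky test harness | test failure, ¬genuine code bug) = 0.076500 / 0.093100 ≈ 0.822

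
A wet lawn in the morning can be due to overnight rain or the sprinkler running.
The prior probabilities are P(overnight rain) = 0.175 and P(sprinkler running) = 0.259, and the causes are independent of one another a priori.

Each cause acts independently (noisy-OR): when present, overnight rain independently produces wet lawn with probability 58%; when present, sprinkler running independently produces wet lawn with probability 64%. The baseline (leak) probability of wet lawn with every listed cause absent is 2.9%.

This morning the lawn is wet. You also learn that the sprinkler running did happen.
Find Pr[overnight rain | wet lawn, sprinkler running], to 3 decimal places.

Under noisy-OR, P(wet lawn | causes) = 1 − (1−0.029)·∏(1−qᵢ) over the active causes.
Sum P(wet lawn|·) weighted by the priors over both values of overnight rain:
  P(wet lawn | sprinkler running) = 0.65044*0.825 + 0.853185*0.175
        = 0.536613 + 0.149307 = 0.685920
Configurations with overnight rain contribute 0.149307, so
  P(overnight rain | wet lawn, sprinkler running) = 0.149307 / 0.685920 ≈ 0.218

Pr[overnight rain | wet lawn, sprinkler running] ≈ 0.218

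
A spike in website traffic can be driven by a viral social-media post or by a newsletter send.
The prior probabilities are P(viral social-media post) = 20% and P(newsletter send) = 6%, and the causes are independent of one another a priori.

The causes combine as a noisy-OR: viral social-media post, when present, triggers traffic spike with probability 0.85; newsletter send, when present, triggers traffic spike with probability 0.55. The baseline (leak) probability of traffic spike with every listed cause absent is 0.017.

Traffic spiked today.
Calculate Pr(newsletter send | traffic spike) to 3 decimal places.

Under noisy-OR, P(traffic spike | causes) = 1 − (1−0.017)·∏(1−qᵢ) over the active causes.
Sum P(traffic spike|·) weighted by the priors over the 4 (viral social-media post, newsletter send) configurations:
  P(traffic spike) = 0.017×0.8×0.94 + 0.55765×0.8×0.06 + 0.85255×0.2×0.94 + 0.933647×0.2×0.06
        = 0.012784 + 0.026767 + 0.160279 + 0.011204 = 0.211034
Configurations with newsletter send contribute 0.037971, so
  P(newsletter send | traffic spike) = 0.037971 / 0.211034 ≈ 0.180

Pr(newsletter send | traffic spike) ≈ 0.180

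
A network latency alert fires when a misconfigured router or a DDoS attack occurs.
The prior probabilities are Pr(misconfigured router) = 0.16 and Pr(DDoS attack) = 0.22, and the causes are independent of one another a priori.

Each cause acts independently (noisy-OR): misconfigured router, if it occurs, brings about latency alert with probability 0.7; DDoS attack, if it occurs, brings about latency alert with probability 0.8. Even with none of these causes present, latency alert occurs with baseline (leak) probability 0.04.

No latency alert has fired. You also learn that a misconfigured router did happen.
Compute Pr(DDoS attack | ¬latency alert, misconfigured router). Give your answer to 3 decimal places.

Under noisy-OR, P(latency alert | causes) = 1 − (1−0.04)·∏(1−qᵢ) over the active causes.
For the numerator, keep only DDoS attack=true terms: 0.0576×0.22 = 0.012672
Denominator P(¬latency alert | misconfigured router): 0.288×0.78 + 0.0576×0.22 = 0.237312
P(DDoS attack | ¬latency alert, misconfigured router) = 0.012672/0.237312 ≈ 0.053

Pr(DDoS attack | ¬latency alert, misconfigured router) ≈ 0.053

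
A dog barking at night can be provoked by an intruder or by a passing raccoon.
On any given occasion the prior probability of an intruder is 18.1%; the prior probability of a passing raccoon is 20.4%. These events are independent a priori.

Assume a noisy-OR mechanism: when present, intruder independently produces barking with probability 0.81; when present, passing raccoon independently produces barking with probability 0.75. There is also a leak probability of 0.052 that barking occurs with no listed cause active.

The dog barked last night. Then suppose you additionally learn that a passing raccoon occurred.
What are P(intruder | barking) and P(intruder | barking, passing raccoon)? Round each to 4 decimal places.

Under noisy-OR, P(barking | causes) = 1 − (1−0.052)·∏(1−qᵢ) over the active causes.
Enumerate the 4 (intruder, passing raccoon) configurations and weight by the priors:
  P(barking) = 0.052·0.819·0.796 + 0.763·0.819·0.204 + 0.81988·0.181·0.796 + 0.95497·0.181·0.204
        = 0.033900 + 0.127479 + 0.118125 + 0.035261 = 0.314765
The terms with intruder present sum to 0.153386, so
  P(intruder | barking) = 0.153386 / 0.314765 ≈ 0.4873

With the extra evidence:
P(barking | passing raccoon) = 0.763×0.819 + 0.95497×0.181 = 0.624897 + 0.172850 = 0.797747
Restricting to configurations with intruder present: 0.95497×0.181 = 0.172850.
P(intruder | barking, passing raccoon) = 0.172850 / 0.797747 ≈ 0.2167
This is intercausal reasoning (explaining away): once passing raccoon accounts for the barking, intruder becomes less likely.

P(intruder | barking) ≈ 0.4873; P(intruder | barking, passing raccoon) ≈ 0.2167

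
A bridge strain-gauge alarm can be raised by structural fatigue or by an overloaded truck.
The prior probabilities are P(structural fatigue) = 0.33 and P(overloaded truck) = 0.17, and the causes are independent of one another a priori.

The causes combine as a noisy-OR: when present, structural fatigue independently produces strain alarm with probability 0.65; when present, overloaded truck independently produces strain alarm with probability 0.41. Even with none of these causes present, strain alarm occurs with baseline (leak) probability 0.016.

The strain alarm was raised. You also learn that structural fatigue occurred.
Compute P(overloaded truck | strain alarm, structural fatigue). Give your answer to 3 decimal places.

P(overloaded truck | strain alarm, structural fatigue) ≈ 0.199

Under noisy-OR, P(strain alarm | causes) = 1 − (1−0.016)·∏(1−qᵢ) over the active causes.
Weight on overloaded truck=true, given the evidence: 0.796804·0.17 = 0.135457
The normalizing constant is 0.6556·0.83 + 0.796804·0.17 = 0.679605
Posterior = 0.135457 / 0.679605 ≈ 0.199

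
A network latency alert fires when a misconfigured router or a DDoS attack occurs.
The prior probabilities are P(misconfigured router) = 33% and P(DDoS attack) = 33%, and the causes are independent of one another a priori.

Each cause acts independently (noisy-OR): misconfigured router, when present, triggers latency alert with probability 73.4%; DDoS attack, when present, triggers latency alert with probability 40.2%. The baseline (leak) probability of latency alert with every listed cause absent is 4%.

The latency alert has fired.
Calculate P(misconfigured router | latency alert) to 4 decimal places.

P(misconfigured router | latency alert) ≈ 0.6962

Under noisy-OR, P(latency alert | causes) = 1 − (1−0.04)·∏(1−qᵢ) over the active causes.
P(latency alert) = 0.04×0.67×0.67 + 0.42592×0.67×0.33 + 0.74464×0.33×0.67 + 0.847295×0.33×0.33 = 0.017956 + 0.094171 + 0.164640 + 0.092270 = 0.369037
Of this, 0.256910 comes from 0.164640 + 0.092270 (the misconfigured router=true cases).
So P(misconfigured router | latency alert) = 0.256910/0.369037 ≈ 0.6962.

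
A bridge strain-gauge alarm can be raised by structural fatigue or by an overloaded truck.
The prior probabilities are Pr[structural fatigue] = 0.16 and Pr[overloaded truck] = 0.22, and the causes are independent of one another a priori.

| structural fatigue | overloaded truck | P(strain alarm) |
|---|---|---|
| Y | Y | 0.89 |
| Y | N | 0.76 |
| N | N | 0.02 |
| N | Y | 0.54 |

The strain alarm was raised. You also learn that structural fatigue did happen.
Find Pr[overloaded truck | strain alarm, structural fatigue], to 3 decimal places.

Pr[overloaded truck | strain alarm, structural fatigue] ≈ 0.248

P(strain alarm | structural fatigue) = 0.76·0.78 + 0.89·0.22 = 0.592800 + 0.195800 = 0.788600
The overloaded truck-present share is 0.89·0.22 = 0.195800.
So P(overloaded truck | strain alarm, structural fatigue) = 0.195800/0.788600 ≈ 0.248.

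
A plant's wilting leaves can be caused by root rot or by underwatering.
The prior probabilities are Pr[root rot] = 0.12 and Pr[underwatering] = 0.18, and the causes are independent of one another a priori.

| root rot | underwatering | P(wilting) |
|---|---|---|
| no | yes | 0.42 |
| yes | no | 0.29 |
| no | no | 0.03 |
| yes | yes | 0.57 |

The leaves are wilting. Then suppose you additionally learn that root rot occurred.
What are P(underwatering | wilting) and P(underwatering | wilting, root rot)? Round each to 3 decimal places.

P(underwatering | wilting) ≈ 0.611; P(underwatering | wilting, root rot) ≈ 0.301

By total probability over the 4 (root rot, underwatering) configurations:
  P(wilting) = 0.03*0.88*0.82 + 0.42*0.88*0.18 + 0.29*0.12*0.82 + 0.57*0.12*0.18
        = 0.021648 + 0.066528 + 0.028536 + 0.012312 = 0.129024
Keeping only the underwatering-present terms gives 0.078840, so
  P(underwatering | wilting) = 0.078840 / 0.129024 ≈ 0.611

Now condition on the additional information:
Sum P(wilting|·) weighted by the priors over both values of underwatering:
  P(wilting | root rot) = 0.29*0.82 + 0.57*0.18
        = 0.237800 + 0.102600 = 0.340400
Keeping only the underwatering-present terms gives 0.102600, so
  P(underwatering | wilting, root rot) = 0.102600 / 0.340400 ≈ 0.301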